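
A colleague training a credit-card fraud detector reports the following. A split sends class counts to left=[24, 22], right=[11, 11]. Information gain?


Parent = [35, 33], H_parent = 0.9994
H_left = 0.9986 (n=46), H_right = 1 (n=22)
H_children = (46/68)·0.9986 + (22/68)·1 = 0.9991
IG = 0.9994 - 0.9991 = 0.0003

0.0003


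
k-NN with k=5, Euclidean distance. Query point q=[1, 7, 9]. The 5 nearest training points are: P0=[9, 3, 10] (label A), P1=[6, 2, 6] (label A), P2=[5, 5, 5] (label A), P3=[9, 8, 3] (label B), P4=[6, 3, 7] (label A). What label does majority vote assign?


d(q,P0) = 9.0  (label A)
d(q,P1) = 7.6811  (label A)
d(q,P2) = 6.0  (label A)
d(q,P3) = 10.0499  (label B)
d(q,P4) = 6.7082  (label A)
Votes: A=4, B=1
Majority → A

A


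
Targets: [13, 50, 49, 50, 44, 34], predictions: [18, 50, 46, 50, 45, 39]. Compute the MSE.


Squared errors: (13-18)²=25, (50-50)²=0, (49-46)²=9, (50-50)²=0, (44-45)²=1, (34-39)²=25
Sum = 60
MSE = 60/6 = 10

10


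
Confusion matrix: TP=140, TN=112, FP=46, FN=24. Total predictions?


Total = TP + TN + FP + FN
= 140 + 112 + 46 + 24
= 322
(Predicted positive: 186, predicted negative: 136)

322


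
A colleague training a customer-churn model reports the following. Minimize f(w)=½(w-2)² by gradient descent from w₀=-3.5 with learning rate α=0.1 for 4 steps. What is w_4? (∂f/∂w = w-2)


step 1: grad = -3.5-2 = -5.5; w = -3.5 - 0.1·(-5.5) = -2.95
step 2: grad = -2.95-2 = -4.95; w = -2.95 - 0.1·(-4.95) = -2.455
step 3: grad = -2.455-2 = -4.455; w = -2.455 - 0.1·(-4.455) = -2.0095
step 4: grad = -2.0095-2 = -4.0095; w = -2.0095 - 0.1·(-4.0095) = -1.60855

-1.60855


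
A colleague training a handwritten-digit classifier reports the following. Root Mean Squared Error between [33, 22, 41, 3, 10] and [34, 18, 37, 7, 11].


MSE = 50/5 = 10
RMSE = √(50/5) = 3.1623

3.1623


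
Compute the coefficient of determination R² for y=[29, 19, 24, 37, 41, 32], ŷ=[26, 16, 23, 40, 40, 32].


ȳ = 30.3333
SS_res = Σ(y-ŷ)² = 29
SS_tot = Σ(y-ȳ)² = 331.33
R² = 1 - SS_res/SS_tot = 1 - 0.0875 = 0.9125

0.9125


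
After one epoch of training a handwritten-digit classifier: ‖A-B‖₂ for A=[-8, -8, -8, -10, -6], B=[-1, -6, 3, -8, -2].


d = √((-8+ 1)² + (-8+ 6)² + (-8-3)² + (-10+ 8)² + (-6+ 2)²)
  = √(49 + 4 + 121 + 4 + 16)
  = √194 = 13.9284

13.9284


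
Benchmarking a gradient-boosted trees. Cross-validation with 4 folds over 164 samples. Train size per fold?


Fold size = 164/4 = 41
Training per fold = 164 - 41 = 123

123


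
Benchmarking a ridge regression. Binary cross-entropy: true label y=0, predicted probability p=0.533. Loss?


BCE = -[y·ln(p) + (1-y)·ln(1-p)]
= -0 - 1·ln(1-0.533)
= -ln(0.467) = 0.7614

0.7614


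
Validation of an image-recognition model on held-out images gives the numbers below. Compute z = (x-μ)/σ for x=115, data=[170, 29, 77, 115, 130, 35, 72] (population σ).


μ = 89.7143, σ = 47.6047
z = (115 - 89.7143)/47.6047 = 0.5312

0.5312


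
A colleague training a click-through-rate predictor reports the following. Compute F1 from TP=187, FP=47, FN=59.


Precision = 187/234 = 0.7991
Recall = 187/246 = 0.7602
F1 = 2·P·R/(P+R) = 2·TP/(2·TP+FP+FN) = 374/(374+47+59) = 374/480 = 0.7792

0.7792


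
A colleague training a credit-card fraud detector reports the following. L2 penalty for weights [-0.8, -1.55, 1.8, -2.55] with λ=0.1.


‖w‖₂² = (-0.8)² + (-1.55)² + (1.8)² + (-2.55)²
     = 0.64 + 2.4025 + 3.24 + 6.5025
     = 12.785
λ·‖w‖₂² = 0.1·12.785 = 1.2785

1.2785


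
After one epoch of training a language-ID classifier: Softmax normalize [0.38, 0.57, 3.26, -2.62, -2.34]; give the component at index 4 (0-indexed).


Exponentials: e^0.38=1.4623, e^0.57=1.7683, e^3.26=26.0495, e^-2.62=0.0728, e^-2.34=0.0963
Sum = 29.4492
Softmax = [0.0497, 0.06, 0.8846, 0.0025, 0.0033]
p[4] = 0.0963/29.4492 = 0.0033

0.0033


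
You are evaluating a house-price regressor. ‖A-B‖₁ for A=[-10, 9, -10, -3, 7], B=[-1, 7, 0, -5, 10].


d = |-10+ 1| + |9-7| + |-10-0| + |-3+ 5| + |7-10|
  = 9 + 2 + 10 + 2 + 3
  = 26

26


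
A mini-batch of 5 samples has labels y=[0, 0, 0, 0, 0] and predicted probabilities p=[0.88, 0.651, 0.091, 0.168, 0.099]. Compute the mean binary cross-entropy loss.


L[0] = -ln(1-0.88) = -ln(0.12) = 2.1203
L[1] = -ln(1-0.651) = -ln(0.349) = 1.0527
L[2] = -ln(1-0.091) = -ln(0.909) = 0.0954
L[3] = -ln(1-0.168) = -ln(0.832) = 0.1839
L[4] = -ln(1-0.099) = -ln(0.901) = 0.1043
mean = (2.1203 + 1.0527 + 0.0954 + 0.1839 + 0.1043)/5 = 0.7113

0.7113


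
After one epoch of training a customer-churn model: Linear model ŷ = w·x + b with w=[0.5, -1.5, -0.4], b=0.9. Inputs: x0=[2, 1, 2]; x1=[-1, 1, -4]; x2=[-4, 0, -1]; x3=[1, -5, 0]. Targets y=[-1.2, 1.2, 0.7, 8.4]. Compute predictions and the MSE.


ŷ0 = (0.5)·(2) + (-1.5)·(1) + (-0.4)·(2) + 0.9 = -0.4
ŷ1 = (0.5)·(-1) + (-1.5)·(1) + (-0.4)·(-4) + 0.9 = 0.5
ŷ2 = (0.5)·(-4) + (-1.5)·(0) + (-0.4)·(-1) + 0.9 = -0.7
ŷ3 = (0.5)·(1) + (-1.5)·(-5) + (-0.4)·(0) + 0.9 = 8.9
errors² = [0.64, 0.49, 1.96, 0.25]
MSE = 3.3400/4 = 0.835

0.835


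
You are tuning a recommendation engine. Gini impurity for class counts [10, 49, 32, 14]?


Probabilities: [10/105, 49/105, 32/105, 14/105] ≈ [0.0952, 0.4667, 0.3048, 0.1333]
Σpᵢ² = (100 + 2401 + 1024 + 196)/105² = 3721/11025
Gini = 1 - Σpᵢ² = 1 - 3721/11025 = 0.6625

0.6625


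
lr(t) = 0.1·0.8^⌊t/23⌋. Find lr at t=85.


n_drops = ⌊85/23⌋ = 3
lr = 0.1·0.8^3 = 0.1·0.512 = 0.0512

0.0512


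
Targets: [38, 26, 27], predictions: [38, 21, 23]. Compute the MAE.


Absolute errors: |38-38|=0, |26-21|=5, |27-23|=4
Sum = 9
MAE = 9/3 = 3

3


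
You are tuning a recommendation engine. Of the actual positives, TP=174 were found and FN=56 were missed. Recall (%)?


Recall = TP/(TP+FN)
= 174/(174+56)
= 174/230 = 75.65%

75.65%


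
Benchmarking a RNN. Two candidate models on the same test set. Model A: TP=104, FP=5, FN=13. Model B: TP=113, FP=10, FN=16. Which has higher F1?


Model A: P=104/109=0.9541, R=104/117=0.8889, F1=2PR/(P+R)=2TP/(2TP+FP+FN)=208/226=0.9204
Model B: P=113/123=0.9187, R=113/129=0.876, F1=2PR/(P+R)=2TP/(2TP+FP+FN)=226/252=0.8968
0.9204 > 0.8968 → Model A

Model A


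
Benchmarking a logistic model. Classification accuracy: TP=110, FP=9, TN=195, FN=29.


Accuracy = (TP+TN)/(TP+TN+FP+FN)
= (110+195)/(343)
= 305/343 = 88.92%

88.92%


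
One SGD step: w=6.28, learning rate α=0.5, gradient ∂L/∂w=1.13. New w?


w_new = w - α·∇
= 6.28 - 0.5·1.13
= 6.28 - 0.565
= 5.715

5.715


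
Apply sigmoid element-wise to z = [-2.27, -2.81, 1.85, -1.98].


σ(-2.27) = 1/(1+e^2.27) = 0.0936
σ(-2.81) = 1/(1+e^2.81) = 0.0568
σ(1.85) = 1/(1+e^-1.85) = 0.8641
σ(-1.98) = 1/(1+e^1.98) = 0.1213
result = [0.0936, 0.0568, 0.8641, 0.1213]

[0.0936, 0.0568, 0.8641, 0.1213]


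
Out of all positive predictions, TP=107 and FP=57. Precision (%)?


Precision = TP/(TP+FP)
= 107/(107+57)
= 107/164 = 65.24%

65.24%


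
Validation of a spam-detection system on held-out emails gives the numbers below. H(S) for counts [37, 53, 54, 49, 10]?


Probabilities: [37/203, 53/203, 54/203, 49/203, 10/203] ≈ [0.1823, 0.2611, 0.266, 0.2414, 0.0493]
H = -((37/203)·log₂(37/203) + (53/203)·log₂(53/203) + (54/203)·log₂(54/203) + (49/203)·log₂(49/203) + (10/203)·log₂(10/203))
  = 2.1706 bits

2.1706 bits


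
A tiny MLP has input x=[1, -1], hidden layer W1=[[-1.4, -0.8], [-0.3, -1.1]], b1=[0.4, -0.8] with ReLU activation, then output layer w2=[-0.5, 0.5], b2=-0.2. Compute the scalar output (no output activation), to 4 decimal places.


z1[0] = (-1.4)·(1) + (-0.8)·(-1) + 0.4 = -0.2
z1[1] = (-0.3)·(1) + (-1.1)·(-1) - 0.8 = 0.0
h = ReLU(z1) = [0.0, 0.0]
output = (-0.5)·(0.0) + (0.5)·(0.0) - 0.2 = -0.2

-0.2


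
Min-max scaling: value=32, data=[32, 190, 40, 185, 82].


min=32, max=190
(32-32)/(190-32) = 0/158 = 0.0

0.0


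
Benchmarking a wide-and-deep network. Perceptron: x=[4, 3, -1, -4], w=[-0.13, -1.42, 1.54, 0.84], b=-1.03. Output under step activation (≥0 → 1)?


z = (4)·(-0.13) + (3)·(-1.42) + (-1)·(1.54) + (-4)·(0.84) - 1.03
  = -10.71
step(z) = 0 (z<0)

0


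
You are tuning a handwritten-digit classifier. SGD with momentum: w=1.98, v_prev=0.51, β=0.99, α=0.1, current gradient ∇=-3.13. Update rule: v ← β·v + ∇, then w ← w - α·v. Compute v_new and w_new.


v_new = 0.99·0.51 - 3.13 = 0.5049 - 3.13 = -2.6251
w_new = 1.98 - 0.1·-2.6251 = 1.98 + 0.26251 = 2.24251

v_new=-2.6251, w_new=2.24251


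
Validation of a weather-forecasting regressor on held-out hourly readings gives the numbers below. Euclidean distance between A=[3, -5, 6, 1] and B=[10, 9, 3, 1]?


d = √((3-10)² + (-5-9)² + (6-3)² + (1-1)²)
  = √(49 + 196 + 9 + 0)
  = √254 = 15.9374

15.9374


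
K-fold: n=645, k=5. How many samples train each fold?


Fold size = 645/5 = 129
Training per fold = 645 - 129 = 516

516


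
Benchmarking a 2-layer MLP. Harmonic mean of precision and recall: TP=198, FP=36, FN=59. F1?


Precision = 198/234 = 0.8462
Recall = 198/257 = 0.7704
F1 = 2·P·R/(P+R) = 2·TP/(2·TP+FP+FN) = 396/(396+36+59) = 396/491 = 0.8065

0.8065


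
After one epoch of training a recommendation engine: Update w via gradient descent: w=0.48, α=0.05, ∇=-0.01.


w_new = w - α·∇
= 0.48 - 0.05·-0.01
= 0.48 + 0.0005
= 0.4805

0.4805


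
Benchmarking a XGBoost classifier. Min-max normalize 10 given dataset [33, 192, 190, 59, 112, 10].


min=10, max=192
(10-10)/(192-10) = 0/182 = 0.0

0.0


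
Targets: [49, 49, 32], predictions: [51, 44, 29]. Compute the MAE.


Absolute errors: |49-51|=2, |49-44|=5, |32-29|=3
Sum = 10
MAE = 10/3 = 10/3

10/3


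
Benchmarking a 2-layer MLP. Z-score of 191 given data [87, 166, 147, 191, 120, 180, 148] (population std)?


μ = 148.4286, σ = 33.1699
z = (191 - 148.4286)/33.1699 = 1.2834

1.2834


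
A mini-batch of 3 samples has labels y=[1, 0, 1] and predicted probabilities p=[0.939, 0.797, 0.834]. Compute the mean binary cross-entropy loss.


L[0] = -ln(0.939) = 0.0629
L[1] = -ln(1-0.797) = -ln(0.203) = 1.5945
L[2] = -ln(0.834) = 0.1815
mean = (0.0629 + 1.5945 + 0.1815)/3 = 0.613

0.613


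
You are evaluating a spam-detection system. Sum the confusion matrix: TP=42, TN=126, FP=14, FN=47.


Total = TP + TN + FP + FN
= 42 + 126 + 14 + 47
= 229
(Predicted positive: 56, predicted negative: 173)

229


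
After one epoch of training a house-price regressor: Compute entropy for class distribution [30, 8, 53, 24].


Probabilities: [30/115, 8/115, 53/115, 24/115] ≈ [0.2609, 0.0696, 0.4609, 0.2087]
H = -((30/115)·log₂(30/115) + (8/115)·log₂(8/115) + (53/115)·log₂(53/115) + (24/115)·log₂(24/115))
  = 1.7601 bits

1.7601 bits


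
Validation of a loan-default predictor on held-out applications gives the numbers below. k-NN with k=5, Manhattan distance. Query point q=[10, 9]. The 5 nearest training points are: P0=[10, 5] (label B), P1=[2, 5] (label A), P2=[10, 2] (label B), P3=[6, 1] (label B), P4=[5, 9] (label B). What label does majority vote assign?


d(q,P0) = 4  (label B)
d(q,P1) = 12  (label A)
d(q,P2) = 7  (label B)
d(q,P3) = 12  (label B)
d(q,P4) = 5  (label B)
Votes: A=1, B=4
Majority → B

B


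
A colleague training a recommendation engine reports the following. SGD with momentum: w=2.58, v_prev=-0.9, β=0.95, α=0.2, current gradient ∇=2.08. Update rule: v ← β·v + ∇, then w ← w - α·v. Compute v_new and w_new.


v_new = 0.95·-0.9 + 2.08 = -0.855 + 2.08 = 1.225
w_new = 2.58 - 0.2·1.225 = 2.58 - 0.245 = 2.335

v_new=1.225, w_new=2.335


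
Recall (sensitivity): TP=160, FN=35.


Recall = TP/(TP+FN)
= 160/(160+35)
= 160/195 = 82.05%

82.05%


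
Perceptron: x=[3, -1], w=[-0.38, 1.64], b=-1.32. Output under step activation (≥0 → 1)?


z = (3)·(-0.38) + (-1)·(1.64) - 1.32
  = -4.1
step(z) = 0 (z<0)

0


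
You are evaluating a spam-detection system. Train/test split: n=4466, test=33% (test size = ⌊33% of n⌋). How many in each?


Test = ⌊4466·33/100⌋ = 1473
Train = 4466 - 1473 = 2993

Train: 2993, Test: 1473


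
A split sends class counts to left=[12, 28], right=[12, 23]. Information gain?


Parent = [24, 51], H_parent = 0.9044
H_left = 0.8813 (n=40), H_right = 0.9275 (n=35)
H_children = (40/75)·0.8813 + (35/75)·0.9275 = 0.9029
IG = 0.9044 - 0.9029 = 0.0015

0.0015


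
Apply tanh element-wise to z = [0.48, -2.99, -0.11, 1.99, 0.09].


tanh(0.48) = 0.4462
tanh(-2.99) = -0.995
tanh(-0.11) = -0.1096
tanh(1.99) = 0.9633
tanh(0.09) = 0.0898
result = [0.4462, -0.995, -0.1096, 0.9633, 0.0898]

[0.4462, -0.995, -0.1096, 0.9633, 0.0898]


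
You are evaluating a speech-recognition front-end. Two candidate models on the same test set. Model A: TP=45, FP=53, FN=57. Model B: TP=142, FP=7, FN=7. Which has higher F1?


Model A: P=45/98=0.4592, R=45/102=0.4412, F1=2PR/(P+R)=2TP/(2TP+FP+FN)=90/200=0.45
Model B: P=142/149=0.953, R=142/149=0.953, F1=2PR/(P+R)=2TP/(2TP+FP+FN)=284/298=0.953
0.45 < 0.953 → Model B

Model B


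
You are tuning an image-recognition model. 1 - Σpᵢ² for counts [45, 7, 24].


Probabilities: [45/76, 7/76, 24/76] ≈ [0.5921, 0.0921, 0.3158]
Σpᵢ² = (2025 + 49 + 576)/76² = 2650/5776
Gini = 1 - Σpᵢ² = 1 - 2650/5776 = 0.5412

0.5412


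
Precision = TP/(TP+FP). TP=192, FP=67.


Precision = TP/(TP+FP)
= 192/(192+67)
= 192/259 = 74.13%

74.13%


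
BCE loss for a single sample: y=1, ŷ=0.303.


BCE = -[y·ln(p) + (1-y)·ln(1-p)]
= -1·ln(0.303) - 0
= -ln(0.303) = 1.194

1.194


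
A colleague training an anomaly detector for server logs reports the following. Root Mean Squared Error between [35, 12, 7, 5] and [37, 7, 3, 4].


MSE = 46/4 = 11.5
RMSE = √(46/4) = 3.3912

3.3912


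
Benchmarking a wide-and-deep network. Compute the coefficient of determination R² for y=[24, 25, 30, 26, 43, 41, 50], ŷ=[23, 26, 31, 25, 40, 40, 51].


ȳ = 34.1429
SS_res = Σ(y-ŷ)² = 15
SS_tot = Σ(y-ȳ)² = 646.86
R² = 1 - SS_res/SS_tot = 1 - 0.0232 = 0.9768

0.9768


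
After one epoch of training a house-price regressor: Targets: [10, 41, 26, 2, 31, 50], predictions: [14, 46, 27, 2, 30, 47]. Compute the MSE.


Squared errors: (10-14)²=16, (41-46)²=25, (26-27)²=1, (2-2)²=0, (31-30)²=1, (50-47)²=9
Sum = 52
MSE = 52/6 = 26/3

26/3


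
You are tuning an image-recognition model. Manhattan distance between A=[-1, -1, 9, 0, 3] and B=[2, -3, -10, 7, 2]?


d = |-1-2| + |-1+ 3| + |9+ 10| + |0-7| + |3-2|
  = 3 + 2 + 19 + 7 + 1
  = 32

32


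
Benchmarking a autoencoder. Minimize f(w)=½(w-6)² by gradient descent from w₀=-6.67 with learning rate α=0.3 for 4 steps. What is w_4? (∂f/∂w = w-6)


step 1: grad = -6.67-6 = -12.67; w = -6.67 - 0.3·(-12.67) = -2.869
step 2: grad = -2.869-6 = -8.869; w = -2.869 - 0.3·(-8.869) = -0.2083
step 3: grad = -0.2083-6 = -6.2083; w = -0.2083 - 0.3·(-6.2083) = 1.65419
step 4: grad = 1.65419-6 = -4.34581; w = 1.65419 - 0.3·(-4.34581) = 2.957933

2.957933


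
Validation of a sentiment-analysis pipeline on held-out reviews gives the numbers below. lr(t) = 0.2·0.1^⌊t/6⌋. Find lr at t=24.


n_drops = ⌊24/6⌋ = 4
lr = 0.2·0.1^4 = 0.2·0.0001 = 0.00002

0.00002


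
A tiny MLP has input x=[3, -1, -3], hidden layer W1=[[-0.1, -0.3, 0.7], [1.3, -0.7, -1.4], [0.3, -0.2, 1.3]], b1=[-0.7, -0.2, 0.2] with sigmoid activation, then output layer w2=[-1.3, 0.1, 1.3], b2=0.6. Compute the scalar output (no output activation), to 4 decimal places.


z1[0] = (-0.1)·(3) + (-0.3)·(-1) + (0.7)·(-3) - 0.7 = -2.8
z1[1] = (1.3)·(3) + (-0.7)·(-1) + (-1.4)·(-3) - 0.2 = 8.6
z1[2] = (0.3)·(3) + (-0.2)·(-1) + (1.3)·(-3) + 0.2 = -2.6
h = sigmoid(z1) = [0.0573, 0.9998, 0.0691]
output = (-1.3)·(0.0573) + (0.1)·(0.9998) + (1.3)·(0.0691) + 0.6 = 0.7153

0.7153


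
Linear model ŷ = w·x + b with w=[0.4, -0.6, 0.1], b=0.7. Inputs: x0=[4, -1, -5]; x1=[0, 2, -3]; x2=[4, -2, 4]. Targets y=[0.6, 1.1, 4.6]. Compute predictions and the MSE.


ŷ0 = (0.4)·(4) + (-0.6)·(-1) + (0.1)·(-5) + 0.7 = 2.4
ŷ1 = (0.4)·(0) + (-0.6)·(2) + (0.1)·(-3) + 0.7 = -0.8
ŷ2 = (0.4)·(4) + (-0.6)·(-2) + (0.1)·(4) + 0.7 = 3.9
errors² = [3.24, 3.61, 0.49]
MSE = 7.3400/3 = 2.4467

2.4467


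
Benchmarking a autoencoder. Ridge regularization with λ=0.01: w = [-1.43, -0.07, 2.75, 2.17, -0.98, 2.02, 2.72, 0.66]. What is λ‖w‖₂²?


‖w‖₂² = (-1.43)² + (-0.07)² + (2.75)² + (2.17)² + (-0.98)² + (2.02)² + (2.72)² + (0.66)²
     = 2.0449 + 0.0049 + 7.5625 + 4.7089 + 0.9604 + 4.0804 + 7.3984 + 0.4356
     = 27.196
λ·‖w‖₂² = 0.01·27.196 = 0.27196

0.27196


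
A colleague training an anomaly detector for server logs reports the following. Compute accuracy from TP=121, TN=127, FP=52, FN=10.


Accuracy = (TP+TN)/(TP+TN+FP+FN)
= (121+127)/(310)
= 248/310 = 80.0%

80.0%


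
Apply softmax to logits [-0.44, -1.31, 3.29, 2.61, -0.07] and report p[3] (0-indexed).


Exponentials: e^-0.44=0.644, e^-1.31=0.2698, e^3.29=26.8429, e^2.61=13.5991, e^-0.07=0.9324
Sum = 42.2882
Softmax = [0.0152, 0.0064, 0.6348, 0.3216, 0.022]
p[3] = 13.5991/42.2882 = 0.3216

0.3216


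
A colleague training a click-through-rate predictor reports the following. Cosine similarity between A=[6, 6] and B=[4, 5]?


A·B = 6·4 + 6·5 = 54
‖A‖ = √72 = 8.4853, ‖B‖ = √41 = 6.4031
cos = 54/(√72·√41) = 54/√2952 = 0.9939

0.9939


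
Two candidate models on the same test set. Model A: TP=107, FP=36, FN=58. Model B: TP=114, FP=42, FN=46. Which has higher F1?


Model A: P=107/143=0.7483, R=107/165=0.6485, F1=2PR/(P+R)=2TP/(2TP+FP+FN)=214/308=0.6948
Model B: P=114/156=0.7308, R=114/160=0.7125, F1=2PR/(P+R)=2TP/(2TP+FP+FN)=228/316=0.7215
0.6948 < 0.7215 → Model B

Model B


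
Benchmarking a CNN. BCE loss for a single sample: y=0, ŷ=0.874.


BCE = -[y·ln(p) + (1-y)·ln(1-p)]
= -0 - 1·ln(1-0.874)
= -ln(0.126) = 2.0715

2.0715


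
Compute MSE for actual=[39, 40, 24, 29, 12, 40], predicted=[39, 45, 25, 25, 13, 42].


Squared errors: (39-39)²=0, (40-45)²=25, (24-25)²=1, (29-25)²=16, (12-13)²=1, (40-42)²=4
Sum = 47
MSE = 47/6 = 47/6

47/6


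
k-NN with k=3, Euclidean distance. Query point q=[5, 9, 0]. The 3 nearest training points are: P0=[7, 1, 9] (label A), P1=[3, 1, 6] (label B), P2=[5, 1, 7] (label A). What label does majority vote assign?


d(q,P0) = 12.2066  (label A)
d(q,P1) = 10.198  (label B)
d(q,P2) = 10.6301  (label A)
Votes: A=2, B=1
Majority → A

A


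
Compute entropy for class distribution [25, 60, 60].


Probabilities: [25/145, 60/145, 60/145] ≈ [0.1724, 0.4138, 0.4138]
H = -((25/145)·log₂(25/145) + (60/145)·log₂(60/145) + (60/145)·log₂(60/145))
  = 1.4908 bits

1.4908 bits


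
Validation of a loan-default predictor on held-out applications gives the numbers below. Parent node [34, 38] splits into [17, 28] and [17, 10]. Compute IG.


Parent = [34, 38], H_parent = 0.9978
H_left = 0.9565 (n=45), H_right = 0.951 (n=27)
H_children = (45/72)·0.9565 + (27/72)·0.951 = 0.9544
IG = 0.9978 - 0.9544 = 0.0434

0.0434


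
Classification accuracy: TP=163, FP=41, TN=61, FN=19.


Accuracy = (TP+TN)/(TP+TN+FP+FN)
= (163+61)/(284)
= 224/284 = 78.87%

78.87%


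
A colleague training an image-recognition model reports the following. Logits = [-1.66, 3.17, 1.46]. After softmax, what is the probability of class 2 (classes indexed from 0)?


Exponentials: e^-1.66=0.1901, e^3.17=23.8075, e^1.46=4.306
Sum = 28.3036
Softmax = [0.0067, 0.8411, 0.1521]
p[2] = 4.306/28.3036 = 0.1521

0.1521


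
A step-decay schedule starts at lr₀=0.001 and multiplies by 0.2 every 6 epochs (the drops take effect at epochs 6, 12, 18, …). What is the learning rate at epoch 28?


n_drops = ⌊28/6⌋ = 4
lr = 0.001·0.2^4 = 0.001·0.0016 = 0.0000016

0.0000016


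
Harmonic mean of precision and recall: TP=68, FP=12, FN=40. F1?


Precision = 68/80 = 0.85
Recall = 68/108 = 0.6296
F1 = 2·P·R/(P+R) = 2·TP/(2·TP+FP+FN) = 136/(136+12+40) = 136/188 = 0.7234

0.7234


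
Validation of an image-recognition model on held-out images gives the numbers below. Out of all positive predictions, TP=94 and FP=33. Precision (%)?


Precision = TP/(TP+FP)
= 94/(94+33)
= 94/127 = 74.02%

74.02%


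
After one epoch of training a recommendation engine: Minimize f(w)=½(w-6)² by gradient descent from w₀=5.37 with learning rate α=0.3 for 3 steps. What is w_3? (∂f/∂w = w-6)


step 1: grad = 5.37-6 = -0.63; w = 5.37 - 0.3·(-0.63) = 5.559
step 2: grad = 5.559-6 = -0.441; w = 5.559 - 0.3·(-0.441) = 5.6913
step 3: grad = 5.6913-6 = -0.3087; w = 5.6913 - 0.3·(-0.3087) = 5.78391

5.78391


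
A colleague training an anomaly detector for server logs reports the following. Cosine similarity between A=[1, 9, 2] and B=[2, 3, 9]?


A·B = 1·2 + 9·3 + 2·9 = 47
‖A‖ = √86 = 9.2736, ‖B‖ = √94 = 9.6954
cos = 47/(√86·√94) = 47/√8084 = 0.5227

0.5227


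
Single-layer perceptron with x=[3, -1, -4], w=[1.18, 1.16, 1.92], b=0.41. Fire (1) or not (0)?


z = (3)·(1.18) + (-1)·(1.16) + (-4)·(1.92) + 0.41
  = -4.89
step(z) = 0 (z<0)

0


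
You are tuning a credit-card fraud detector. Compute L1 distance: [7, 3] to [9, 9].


d = |7-9| + |3-9|
  = 2 + 6
  = 8

8


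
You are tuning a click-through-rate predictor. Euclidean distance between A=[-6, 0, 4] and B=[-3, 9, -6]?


d = √((-6+ 3)² + (0-9)² + (4+ 6)²)
  = √(9 + 81 + 100)
  = √190 = 13.784

13.784


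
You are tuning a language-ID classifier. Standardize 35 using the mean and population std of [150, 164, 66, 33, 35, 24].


μ = 78.6667, σ = 57.0253
z = (35 - 78.6667)/57.0253 = -0.7657

-0.7657


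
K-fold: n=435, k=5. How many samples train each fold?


Fold size = 435/5 = 87
Training per fold = 435 - 87 = 348

348


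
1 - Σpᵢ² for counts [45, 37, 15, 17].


Probabilities: [45/114, 37/114, 15/114, 17/114] ≈ [0.3947, 0.3246, 0.1316, 0.1491]
Σpᵢ² = (2025 + 1369 + 225 + 289)/114² = 3908/12996
Gini = 1 - Σpᵢ² = 1 - 3908/12996 = 0.6993

0.6993


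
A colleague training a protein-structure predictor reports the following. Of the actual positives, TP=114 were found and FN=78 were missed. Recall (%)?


Recall = TP/(TP+FN)
= 114/(114+78)
= 114/192 = 59.38%

59.38%


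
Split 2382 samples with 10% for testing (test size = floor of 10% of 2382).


Test = ⌊2382·10/100⌋ = 238
Train = 2382 - 238 = 2144

Train: 2144, Test: 238


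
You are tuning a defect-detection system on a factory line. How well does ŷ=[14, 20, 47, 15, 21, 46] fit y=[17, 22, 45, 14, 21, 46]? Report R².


ȳ = 27.5
SS_res = Σ(y-ŷ)² = 18
SS_tot = Σ(y-ȳ)² = 1013.5
R² = 1 - SS_res/SS_tot = 1 - 0.0178 = 0.9822

0.9822


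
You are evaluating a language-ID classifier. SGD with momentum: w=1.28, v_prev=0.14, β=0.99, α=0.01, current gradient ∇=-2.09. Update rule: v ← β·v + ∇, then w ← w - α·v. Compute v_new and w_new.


v_new = 0.99·0.14 - 2.09 = 0.1386 - 2.09 = -1.9514
w_new = 1.28 - 0.01·-1.9514 = 1.28 + 0.019514 = 1.299514

v_new=-1.9514, w_new=1.299514


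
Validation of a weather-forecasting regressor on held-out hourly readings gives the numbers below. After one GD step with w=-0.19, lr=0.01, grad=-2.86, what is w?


w_new = w - α·∇
= -0.19 - 0.01·-2.86
= -0.19 + 0.0286
= -0.1614

-0.1614


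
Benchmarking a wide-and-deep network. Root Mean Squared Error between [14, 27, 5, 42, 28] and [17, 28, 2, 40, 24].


MSE = 39/5 = 7.8
RMSE = √(39/5) = 2.7928

2.7928


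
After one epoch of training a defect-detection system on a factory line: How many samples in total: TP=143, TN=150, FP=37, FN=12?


Total = TP + TN + FP + FN
= 143 + 150 + 37 + 12
= 342
(Predicted positive: 180, predicted negative: 162)

342


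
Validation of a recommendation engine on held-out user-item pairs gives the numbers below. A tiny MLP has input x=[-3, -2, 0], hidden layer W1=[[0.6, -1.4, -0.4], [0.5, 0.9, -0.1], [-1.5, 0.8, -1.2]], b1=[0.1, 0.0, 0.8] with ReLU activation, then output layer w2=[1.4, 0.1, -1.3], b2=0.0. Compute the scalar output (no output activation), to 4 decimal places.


z1[0] = (0.6)·(-3) + (-1.4)·(-2) + (-0.4)·(0) + 0.1 = 1.1
z1[1] = (0.5)·(-3) + (0.9)·(-2) + (-0.1)·(0) + 0.0 = -3.3
z1[2] = (-1.5)·(-3) + (0.8)·(-2) + (-1.2)·(0) + 0.8 = 3.7
h = ReLU(z1) = [1.1, 0.0, 3.7]
output = (1.4)·(1.1) + (0.1)·(0.0) + (-1.3)·(3.7) + 0.0 = -3.27

-3.27


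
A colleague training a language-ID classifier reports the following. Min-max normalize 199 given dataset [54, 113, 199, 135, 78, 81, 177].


min=54, max=199
(199-54)/(199-54) = 145/145 = 1.0

1.0


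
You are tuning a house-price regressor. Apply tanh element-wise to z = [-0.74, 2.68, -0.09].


tanh(-0.74) = -0.6291
tanh(2.68) = 0.9906
tanh(-0.09) = -0.0898
result = [-0.6291, 0.9906, -0.0898]

[-0.6291, 0.9906, -0.0898]


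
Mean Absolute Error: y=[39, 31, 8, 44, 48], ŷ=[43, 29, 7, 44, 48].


Absolute errors: |39-43|=4, |31-29|=2, |8-7|=1, |44-44|=0, |48-48|=0
Sum = 7
MAE = 7/5 = 7/5

7/5


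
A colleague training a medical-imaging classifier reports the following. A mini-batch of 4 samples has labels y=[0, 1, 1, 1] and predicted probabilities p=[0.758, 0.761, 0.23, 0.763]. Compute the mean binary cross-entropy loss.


L[0] = -ln(1-0.758) = -ln(0.242) = 1.4188
L[1] = -ln(0.761) = 0.2731
L[2] = -ln(0.23) = 1.4697
L[3] = -ln(0.763) = 0.2705
mean = (1.4188 + 0.2731 + 1.4697 + 0.2705)/4 = 0.858

0.858


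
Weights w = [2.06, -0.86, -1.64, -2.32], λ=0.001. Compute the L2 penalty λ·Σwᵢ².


‖w‖₂² = (2.06)² + (-0.86)² + (-1.64)² + (-2.32)²
     = 4.2436 + 0.7396 + 2.6896 + 5.3824
     = 13.0552
λ·‖w‖₂² = 0.001·13.0552 = 0.013055

0.013055


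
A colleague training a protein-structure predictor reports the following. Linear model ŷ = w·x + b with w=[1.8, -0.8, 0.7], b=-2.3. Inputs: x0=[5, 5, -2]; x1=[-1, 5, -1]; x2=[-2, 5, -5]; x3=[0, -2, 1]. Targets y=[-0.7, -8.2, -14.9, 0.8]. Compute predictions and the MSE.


ŷ0 = (1.8)·(5) + (-0.8)·(5) + (0.7)·(-2) - 2.3 = 1.3
ŷ1 = (1.8)·(-1) + (-0.8)·(5) + (0.7)·(-1) - 2.3 = -8.8
ŷ2 = (1.8)·(-2) + (-0.8)·(5) + (0.7)·(-5) - 2.3 = -13.4
ŷ3 = (1.8)·(0) + (-0.8)·(-2) + (0.7)·(1) - 2.3 = 0.0
errors² = [4.0, 0.36, 2.25, 0.64]
MSE = 7.2500/4 = 1.8125

1.8125


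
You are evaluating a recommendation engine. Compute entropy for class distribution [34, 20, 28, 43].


Probabilities: [34/125, 20/125, 28/125, 43/125] ≈ [0.272, 0.16, 0.224, 0.344]
H = -((34/125)·log₂(34/125) + (20/125)·log₂(20/125) + (28/125)·log₂(28/125) + (43/125)·log₂(43/125))
  = 1.947 bits

1.947 bits


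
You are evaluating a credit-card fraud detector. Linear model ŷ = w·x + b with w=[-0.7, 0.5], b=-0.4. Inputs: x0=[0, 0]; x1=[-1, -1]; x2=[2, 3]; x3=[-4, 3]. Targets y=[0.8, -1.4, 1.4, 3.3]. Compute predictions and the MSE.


ŷ0 = (-0.7)·(0) + (0.5)·(0) - 0.4 = -0.4
ŷ1 = (-0.7)·(-1) + (0.5)·(-1) - 0.4 = -0.2
ŷ2 = (-0.7)·(2) + (0.5)·(3) - 0.4 = -0.3
ŷ3 = (-0.7)·(-4) + (0.5)·(3) - 0.4 = 3.9
errors² = [1.44, 1.44, 2.89, 0.36]
MSE = 6.1300/4 = 1.5325

1.5325


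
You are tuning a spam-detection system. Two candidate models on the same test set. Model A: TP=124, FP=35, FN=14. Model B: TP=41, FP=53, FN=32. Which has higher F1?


Model A: P=124/159=0.7799, R=124/138=0.8986, F1=2PR/(P+R)=2TP/(2TP+FP+FN)=248/297=0.835
Model B: P=41/94=0.4362, R=41/73=0.5616, F1=2PR/(P+R)=2TP/(2TP+FP+FN)=82/167=0.491
0.835 > 0.491 → Model A

Model A


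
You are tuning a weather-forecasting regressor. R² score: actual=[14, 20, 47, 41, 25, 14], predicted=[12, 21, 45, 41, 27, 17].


ȳ = 26.8333
SS_res = Σ(y-ŷ)² = 22
SS_tot = Σ(y-ȳ)² = 986.83
R² = 1 - SS_res/SS_tot = 1 - 0.0223 = 0.9777

0.9777


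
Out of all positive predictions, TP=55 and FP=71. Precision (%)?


Precision = TP/(TP+FP)
= 55/(55+71)
= 55/126 = 43.65%

43.65%


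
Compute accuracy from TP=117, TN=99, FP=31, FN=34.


Accuracy = (TP+TN)/(TP+TN+FP+FN)
= (117+99)/(281)
= 216/281 = 76.87%

76.87%


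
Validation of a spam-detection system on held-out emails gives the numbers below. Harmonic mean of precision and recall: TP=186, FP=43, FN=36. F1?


Precision = 186/229 = 0.8122
Recall = 186/222 = 0.8378
F1 = 2·P·R/(P+R) = 2·TP/(2·TP+FP+FN) = 372/(372+43+36) = 372/451 = 0.8248

0.8248


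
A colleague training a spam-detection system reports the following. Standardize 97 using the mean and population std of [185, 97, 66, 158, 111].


μ = 123.4, σ = 42.7486
z = (97 - 123.4)/42.7486 = -0.6176

-0.6176


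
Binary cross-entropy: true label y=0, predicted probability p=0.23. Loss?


BCE = -[y·ln(p) + (1-y)·ln(1-p)]
= -0 - 1·ln(1-0.23)
= -ln(0.77) = 0.2614

0.2614


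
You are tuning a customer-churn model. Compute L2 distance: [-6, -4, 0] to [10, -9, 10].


d = √((-6-10)² + (-4+ 9)² + (0-10)²)
  = √(256 + 25 + 100)
  = √381 = 19.5192

19.5192


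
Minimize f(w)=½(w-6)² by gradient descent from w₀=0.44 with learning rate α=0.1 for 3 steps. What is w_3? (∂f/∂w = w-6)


step 1: grad = 0.44-6 = -5.56; w = 0.44 - 0.1·(-5.56) = 0.996
step 2: grad = 0.996-6 = -5.004; w = 0.996 - 0.1·(-5.004) = 1.4964
step 3: grad = 1.4964-6 = -4.5036; w = 1.4964 - 0.1·(-4.5036) = 1.94676

1.94676


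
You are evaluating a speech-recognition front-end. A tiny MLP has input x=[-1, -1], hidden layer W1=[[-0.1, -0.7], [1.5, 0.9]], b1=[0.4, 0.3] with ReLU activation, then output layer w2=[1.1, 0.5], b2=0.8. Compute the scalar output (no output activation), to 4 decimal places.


z1[0] = (-0.1)·(-1) + (-0.7)·(-1) + 0.4 = 1.2
z1[1] = (1.5)·(-1) + (0.9)·(-1) + 0.3 = -2.1
h = ReLU(z1) = [1.2, 0.0]
output = (1.1)·(1.2) + (0.5)·(0.0) + 0.8 = 2.12

2.12


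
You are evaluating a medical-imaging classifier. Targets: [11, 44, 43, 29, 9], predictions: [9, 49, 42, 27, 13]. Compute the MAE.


Absolute errors: |11-9|=2, |44-49|=5, |43-42|=1, |29-27|=2, |9-13|=4
Sum = 14
MAE = 14/5 = 14/5

14/5


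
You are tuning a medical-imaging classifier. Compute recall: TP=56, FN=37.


Recall = TP/(TP+FN)
= 56/(56+37)
= 56/93 = 60.22%

60.22%


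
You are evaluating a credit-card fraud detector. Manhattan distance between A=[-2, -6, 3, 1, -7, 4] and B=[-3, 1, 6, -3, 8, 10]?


d = |-2+ 3| + |-6-1| + |3-6| + |1+ 3| + |-7-8| + |4-10|
  = 1 + 7 + 3 + 4 + 15 + 6
  = 36

36


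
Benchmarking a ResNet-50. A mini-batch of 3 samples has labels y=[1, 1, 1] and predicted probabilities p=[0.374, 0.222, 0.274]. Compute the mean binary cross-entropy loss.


L[0] = -ln(0.374) = 0.9835
L[1] = -ln(0.222) = 1.5051
L[2] = -ln(0.274) = 1.2946
mean = (0.9835 + 1.5051 + 1.2946)/3 = 1.2611

1.2611


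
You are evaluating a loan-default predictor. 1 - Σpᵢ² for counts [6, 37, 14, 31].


Probabilities: [6/88, 37/88, 14/88, 31/88] ≈ [0.0682, 0.4205, 0.1591, 0.3523]
Σpᵢ² = (36 + 1369 + 196 + 961)/88² = 2562/7744
Gini = 1 - Σpᵢ² = 1 - 2562/7744 = 0.6692

0.6692


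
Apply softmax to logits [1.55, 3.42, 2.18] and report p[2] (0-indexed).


Exponentials: e^1.55=4.7115, e^3.42=30.5694, e^2.18=8.8463
Sum = 44.1272
Softmax = [0.1068, 0.6928, 0.2005]
p[2] = 8.8463/44.1272 = 0.2005

0.2005


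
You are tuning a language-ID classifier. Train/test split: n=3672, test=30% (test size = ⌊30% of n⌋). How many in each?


Test = ⌊3672·30/100⌋ = 1101
Train = 3672 - 1101 = 2571

Train: 2571, Test: 1101


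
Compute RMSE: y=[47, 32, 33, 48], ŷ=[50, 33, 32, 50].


MSE = 15/4 = 3.75
RMSE = √(15/4) = 1.9365

1.9365


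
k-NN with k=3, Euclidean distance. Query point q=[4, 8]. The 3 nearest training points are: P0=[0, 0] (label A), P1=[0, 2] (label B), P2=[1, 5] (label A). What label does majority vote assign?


d(q,P0) = 8.9443  (label A)
d(q,P1) = 7.2111  (label B)
d(q,P2) = 4.2426  (label A)
Votes: A=2, B=1
Majority → A

A


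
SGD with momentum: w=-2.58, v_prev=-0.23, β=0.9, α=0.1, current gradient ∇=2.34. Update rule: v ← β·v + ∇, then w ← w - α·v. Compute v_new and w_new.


v_new = 0.9·-0.23 + 2.34 = -0.207 + 2.34 = 2.133
w_new = -2.58 - 0.1·2.133 = -2.58 - 0.2133 = -2.7933

v_new=2.133, w_new=-2.7933


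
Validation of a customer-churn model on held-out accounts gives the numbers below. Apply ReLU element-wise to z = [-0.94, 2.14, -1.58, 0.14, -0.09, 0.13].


ReLU(-0.94) = max(0, -0.94) = 0.0
ReLU(2.14) = max(0, 2.14) = 2.14
ReLU(-1.58) = max(0, -1.58) = 0.0
ReLU(0.14) = max(0, 0.14) = 0.14
ReLU(-0.09) = max(0, -0.09) = 0.0
ReLU(0.13) = max(0, 0.13) = 0.13
result = [0.0, 2.14, 0.0, 0.14, 0.0, 0.13]

[0.0, 2.14, 0.0, 0.14, 0.0, 0.13]


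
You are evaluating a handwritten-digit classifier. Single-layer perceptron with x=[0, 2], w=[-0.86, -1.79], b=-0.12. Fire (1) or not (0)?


z = (0)·(-0.86) + (2)·(-1.79) - 0.12
  = -3.7
step(z) = 0 (z<0)

0


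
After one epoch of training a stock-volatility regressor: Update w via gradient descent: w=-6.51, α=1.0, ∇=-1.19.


w_new = w - α·∇
= -6.51 - 1.0·-1.19
= -6.51 + 1.19
= -5.32

-5.32


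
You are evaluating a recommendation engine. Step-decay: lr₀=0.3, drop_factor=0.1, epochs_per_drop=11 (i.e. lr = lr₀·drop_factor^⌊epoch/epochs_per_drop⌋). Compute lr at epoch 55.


n_drops = ⌊55/11⌋ = 5
lr = 0.3·0.1^5 = 0.3·0.00001 = 0.000003

0.000003


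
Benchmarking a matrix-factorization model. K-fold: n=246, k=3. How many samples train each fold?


Fold size = 246/3 = 82
Training per fold = 246 - 82 = 164

164


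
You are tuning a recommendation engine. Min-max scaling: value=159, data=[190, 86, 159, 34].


min=34, max=190
(159-34)/(190-34) = 125/156 = 0.8013

0.8013


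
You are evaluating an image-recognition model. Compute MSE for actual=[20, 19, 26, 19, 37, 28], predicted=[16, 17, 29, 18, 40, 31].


Squared errors: (20-16)²=16, (19-17)²=4, (26-29)²=9, (19-18)²=1, (37-40)²=9, (28-31)²=9
Sum = 48
MSE = 48/6 = 8

8


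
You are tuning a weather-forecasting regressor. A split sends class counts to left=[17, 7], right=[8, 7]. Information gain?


Parent = [25, 14], H_parent = 0.9418
H_left = 0.8709 (n=24), H_right = 0.9968 (n=15)
H_children = (24/39)·0.8709 + (15/39)·0.9968 = 0.9193
IG = 0.9418 - 0.9193 = 0.0225

0.0225


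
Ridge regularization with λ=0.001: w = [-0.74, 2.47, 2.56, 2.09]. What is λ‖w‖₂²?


‖w‖₂² = (-0.74)² + (2.47)² + (2.56)² + (2.09)²
     = 0.5476 + 6.1009 + 6.5536 + 4.3681
     = 17.5702
λ·‖w‖₂² = 0.001·17.5702 = 0.01757

0.01757


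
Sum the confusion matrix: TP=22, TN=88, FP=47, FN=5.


Total = TP + TN + FP + FN
= 22 + 88 + 47 + 5
= 162
(Predicted positive: 69, predicted negative: 93)

162


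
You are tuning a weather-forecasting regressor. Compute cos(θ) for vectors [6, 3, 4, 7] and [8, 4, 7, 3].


A·B = 6·8 + 3·4 + 4·7 + 7·3 = 109
‖A‖ = √110 = 10.4881, ‖B‖ = √138 = 11.7473
cos = 109/(√110·√138) = 109/√15180 = 0.8847

0.8847


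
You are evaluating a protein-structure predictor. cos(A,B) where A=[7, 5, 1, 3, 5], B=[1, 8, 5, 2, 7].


A·B = 7·1 + 5·8 + 1·5 + 3·2 + 5·7 = 93
‖A‖ = √109 = 10.4403, ‖B‖ = √143 = 11.9583
cos = 93/(√109·√143) = 93/√15587 = 0.7449

0.7449


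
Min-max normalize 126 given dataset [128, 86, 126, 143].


min=86, max=143
(126-86)/(143-86) = 40/57 = 0.7018

0.7018


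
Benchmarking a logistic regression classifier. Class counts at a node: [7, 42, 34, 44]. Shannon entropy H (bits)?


Probabilities: [7/127, 42/127, 34/127, 44/127] ≈ [0.0551, 0.3307, 0.2677, 0.3465]
H = -((7/127)·log₂(7/127) + (42/127)·log₂(42/127) + (34/127)·log₂(34/127) + (44/127)·log₂(44/127))
  = 1.7972 bits

1.7972 bits


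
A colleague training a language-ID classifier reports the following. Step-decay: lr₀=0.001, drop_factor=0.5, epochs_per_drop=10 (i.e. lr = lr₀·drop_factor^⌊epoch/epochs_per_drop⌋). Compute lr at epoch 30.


n_drops = ⌊30/10⌋ = 3
lr = 0.001·0.5^3 = 0.001·0.125 = 0.000125

0.000125


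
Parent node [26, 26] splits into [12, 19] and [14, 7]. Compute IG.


Parent = [26, 26], H_parent = 1
H_left = 0.9629 (n=31), H_right = 0.9183 (n=21)
H_children = (31/52)·0.9629 + (21/52)·0.9183 = 0.9449
IG = 1 - 0.9449 = 0.0551

0.0551


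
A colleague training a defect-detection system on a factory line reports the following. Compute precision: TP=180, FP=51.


Precision = TP/(TP+FP)
= 180/(180+51)
= 180/231 = 77.92%

77.92%


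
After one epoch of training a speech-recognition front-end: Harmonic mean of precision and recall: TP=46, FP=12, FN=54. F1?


Precision = 46/58 = 0.7931
Recall = 46/100 = 0.46
F1 = 2·P·R/(P+R) = 2·TP/(2·TP+FP+FN) = 92/(92+12+54) = 92/158 = 0.5823

0.5823


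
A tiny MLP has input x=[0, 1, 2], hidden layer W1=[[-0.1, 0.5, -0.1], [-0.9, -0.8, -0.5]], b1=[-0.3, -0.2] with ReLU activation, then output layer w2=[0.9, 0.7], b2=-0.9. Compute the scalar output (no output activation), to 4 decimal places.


z1[0] = (-0.1)·(0) + (0.5)·(1) + (-0.1)·(2) - 0.3 = 0.0
z1[1] = (-0.9)·(0) + (-0.8)·(1) + (-0.5)·(2) - 0.2 = -2.0
h = ReLU(z1) = [0.0, 0.0]
output = (0.9)·(0.0) + (0.7)·(0.0) - 0.9 = -0.9

-0.9


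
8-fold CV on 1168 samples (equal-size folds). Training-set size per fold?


Fold size = 1168/8 = 146
Training per fold = 1168 - 146 = 1022

1022


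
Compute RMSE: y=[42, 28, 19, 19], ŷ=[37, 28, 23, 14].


MSE = 66/4 = 16.5
RMSE = √(66/4) = 4.062

4.062


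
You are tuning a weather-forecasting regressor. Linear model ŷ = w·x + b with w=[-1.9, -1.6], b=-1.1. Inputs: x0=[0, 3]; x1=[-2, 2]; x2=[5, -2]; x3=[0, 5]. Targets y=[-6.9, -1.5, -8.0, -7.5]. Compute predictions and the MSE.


ŷ0 = (-1.9)·(0) + (-1.6)·(3) - 1.1 = -5.9
ŷ1 = (-1.9)·(-2) + (-1.6)·(2) - 1.1 = -0.5
ŷ2 = (-1.9)·(5) + (-1.6)·(-2) - 1.1 = -7.4
ŷ3 = (-1.9)·(0) + (-1.6)·(5) - 1.1 = -9.1
errors² = [1.0, 1.0, 0.36, 2.56]
MSE = 4.9200/4 = 1.23

1.23


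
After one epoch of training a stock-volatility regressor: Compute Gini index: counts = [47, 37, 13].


Probabilities: [47/97, 37/97, 13/97] ≈ [0.4845, 0.3814, 0.134]
Σpᵢ² = (2209 + 1369 + 169)/97² = 3747/9409
Gini = 1 - Σpᵢ² = 1 - 3747/9409 = 0.6018

0.6018


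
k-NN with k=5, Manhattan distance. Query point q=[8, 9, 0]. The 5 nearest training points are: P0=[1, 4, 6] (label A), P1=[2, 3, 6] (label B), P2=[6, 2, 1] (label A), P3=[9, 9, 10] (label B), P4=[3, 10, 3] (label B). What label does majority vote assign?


d(q,P0) = 18  (label A)
d(q,P1) = 18  (label B)
d(q,P2) = 10  (label A)
d(q,P3) = 11  (label B)
d(q,P4) = 9  (label B)
Votes: A=2, B=3
Majority → B

B


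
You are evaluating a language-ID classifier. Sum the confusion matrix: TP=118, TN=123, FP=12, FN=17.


Total = TP + TN + FP + FN
= 118 + 123 + 12 + 17
= 270
(Predicted positive: 130, predicted negative: 140)

270


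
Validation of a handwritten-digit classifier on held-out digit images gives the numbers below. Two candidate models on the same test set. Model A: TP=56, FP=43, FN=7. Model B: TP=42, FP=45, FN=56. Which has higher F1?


Model A: P=56/99=0.5657, R=56/63=0.8889, F1=2PR/(P+R)=2TP/(2TP+FP+FN)=112/162=0.6914
Model B: P=42/87=0.4828, R=42/98=0.4286, F1=2PR/(P+R)=2TP/(2TP+FP+FN)=84/185=0.4541
0.6914 > 0.4541 → Model A

Model A


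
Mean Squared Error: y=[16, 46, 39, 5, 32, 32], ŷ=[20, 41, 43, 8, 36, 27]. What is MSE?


Squared errors: (16-20)²=16, (46-41)²=25, (39-43)²=16, (5-8)²=9, (32-36)²=16, (32-27)²=25
Sum = 107
MSE = 107/6 = 107/6

107/6


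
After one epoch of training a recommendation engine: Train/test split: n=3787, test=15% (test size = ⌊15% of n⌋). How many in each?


Test = ⌊3787·15/100⌋ = 568
Train = 3787 - 568 = 3219

Train: 3219, Test: 568
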